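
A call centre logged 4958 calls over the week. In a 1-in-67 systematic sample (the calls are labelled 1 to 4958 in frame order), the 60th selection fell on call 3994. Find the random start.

41

k = 67
r = 3994 − (60−1)×67 = 3994 − 3953 = 41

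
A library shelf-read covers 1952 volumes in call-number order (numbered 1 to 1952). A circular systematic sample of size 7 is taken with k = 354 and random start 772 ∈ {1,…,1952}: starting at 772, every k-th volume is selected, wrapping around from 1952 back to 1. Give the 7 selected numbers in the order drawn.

Selection 1: 772
Selection 2: 772 + 354 = 1126
Selection 3: 1126 + 354 = 1480
Selection 4: 1480 + 354 = 1834
Selection 5: 1834 + 354 = 2188 → 2188 − 1952 = 236
Selection 6: 236 + 354 = 590
Selection 7: 590 + 354 = 944

772, 1126, 1480, 1834, 236, 590, 944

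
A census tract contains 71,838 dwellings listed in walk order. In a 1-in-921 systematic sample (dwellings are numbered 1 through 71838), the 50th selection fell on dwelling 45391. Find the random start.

k = 921
r = 45391 − (50−1)×921 = 45391 − 45129 = 262

262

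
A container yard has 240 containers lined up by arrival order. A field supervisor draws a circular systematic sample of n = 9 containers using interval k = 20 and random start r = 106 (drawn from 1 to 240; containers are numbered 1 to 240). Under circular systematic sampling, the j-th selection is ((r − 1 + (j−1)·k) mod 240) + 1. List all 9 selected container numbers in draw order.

Selection 1: 106
Selection 2: 106 + 20 = 126
Selection 3: 126 + 20 = 146
Selection 4: 146 + 20 = 166
Selection 5: 166 + 20 = 186
Selection 6: 186 + 20 = 206
Selection 7: 206 + 20 = 226
Selection 8: 226 + 20 = 246 → 246 − 240 = 6
Selection 9: 6 + 20 = 26

106, 126, 146, 166, 186, 206, 226, 6, 26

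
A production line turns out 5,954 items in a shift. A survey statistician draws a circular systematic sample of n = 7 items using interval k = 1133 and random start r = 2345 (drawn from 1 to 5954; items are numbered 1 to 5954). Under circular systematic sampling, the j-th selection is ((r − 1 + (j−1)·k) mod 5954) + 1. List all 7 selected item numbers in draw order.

2345, 3478, 4611, 5744, 923, 2056, 3189

Selection 1: 2345
Selection 2: 2345 + 1133 = 3478
Selection 3: 3478 + 1133 = 4611
Selection 4: 4611 + 1133 = 5744
Selection 5: 5744 + 1133 = 6877 → 6877 − 5954 = 923
Selection 6: 923 + 1133 = 2056
Selection 7: 2056 + 1133 = 3189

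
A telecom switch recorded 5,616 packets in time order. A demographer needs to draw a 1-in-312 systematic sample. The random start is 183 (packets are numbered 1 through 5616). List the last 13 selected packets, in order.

1743, 2055, 2367, 2679, 2991, 3303, 3615, 3927, 4239, 4551, 4863, 5175, 5487

6th selection = 183 + 5×312 = 1743
7th: 1743 + 312 = 2055
8th: 2055 + 312 = 2367
9th: 2367 + 312 = 2679
10th: 2679 + 312 = 2991
11th: 2991 + 312 = 3303
12th: 3303 + 312 = 3615
13th: 3615 + 312 = 3927
14th: 3927 + 312 = 4239
15th: 4239 + 312 = 4551
16th: 4551 + 312 = 4863
17th: 4863 + 312 = 5175
18th: 5175 + 312 = 5487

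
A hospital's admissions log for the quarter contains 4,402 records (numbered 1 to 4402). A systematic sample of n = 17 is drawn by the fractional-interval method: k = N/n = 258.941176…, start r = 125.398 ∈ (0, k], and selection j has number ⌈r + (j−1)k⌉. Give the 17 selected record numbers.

j=1: r + 0k = 125.398 → ⌈·⌉ = 126
j=2: r + 1k = 384.339176… → ⌈·⌉ = 385
j=3: r + 2k = 643.280352… → ⌈·⌉ = 644
j=4: r + 3k = 902.221529… → ⌈·⌉ = 903
j=5: r + 4k = 1161.162705… → ⌈·⌉ = 1162
j=6: r + 5k = 1420.103882… → ⌈·⌉ = 1421
j=7: r + 6k = 1679.045058… → ⌈·⌉ = 1680
j=8: r + 7k = 1937.986235… → ⌈·⌉ = 1938
j=9: r + 8k = 2196.927411… → ⌈·⌉ = 2197
j=10: r + 9k = 2455.868588… → ⌈·⌉ = 2456
j=11: r + 10k = 2714.809764… → ⌈·⌉ = 2715
j=12: r + 11k = 2973.750941… → ⌈·⌉ = 2974
j=13: r + 12k = 3232.692117… → ⌈·⌉ = 3233
j=14: r + 13k = 3491.633294… → ⌈·⌉ = 3492
j=15: r + 14k = 3750.574470… → ⌈·⌉ = 3751
j=16: r + 15k = 4009.515647… → ⌈·⌉ = 4010
j=17: r + 16k = 4268.456823… → ⌈·⌉ = 4269

126, 385, 644, 903, 1162, 1421, 1680, 1938, 2197, 2456, 2715, 2974, 3233, 3492, 3751, 4010, 4269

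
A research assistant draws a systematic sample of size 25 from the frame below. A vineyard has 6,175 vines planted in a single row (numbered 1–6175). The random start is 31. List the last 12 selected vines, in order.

k = N/n = 6175/25 = 247
14th selection = 31 + 13×247 = 3242
15th: 3242 + 247 = 3489
16th: 3489 + 247 = 3736
17th: 3736 + 247 = 3983
18th: 3983 + 247 = 4230
19th: 4230 + 247 = 4477
20th: 4477 + 247 = 4724
21st: 4724 + 247 = 4971
22nd: 4971 + 247 = 5218
23rd: 5218 + 247 = 5465
24th: 5465 + 247 = 5712
25th: 5712 + 247 = 5959

3242, 3489, 3736, 3983, 4230, 4477, 4724, 4971, 5218, 5465, 5712, 5959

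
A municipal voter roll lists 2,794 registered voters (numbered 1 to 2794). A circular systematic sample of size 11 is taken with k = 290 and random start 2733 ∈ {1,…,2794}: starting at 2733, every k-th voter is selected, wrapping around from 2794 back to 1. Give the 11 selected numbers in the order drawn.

Selection 1: 2733
Selection 2: 2733 + 290 = 3023 → 3023 − 2794 = 229
Selection 3: 229 + 290 = 519
Selection 4: 519 + 290 = 809
Selection 5: 809 + 290 = 1099
Selection 6: 1099 + 290 = 1389
Selection 7: 1389 + 290 = 1679
Selection 8: 1679 + 290 = 1969
Selection 9: 1969 + 290 = 2259
Selection 10: 2259 + 290 = 2549
Selection 11: 2549 + 290 = 2839 → 2839 − 2794 = 45

2733, 229, 519, 809, 1099, 1389, 1679, 1969, 2259, 2549, 45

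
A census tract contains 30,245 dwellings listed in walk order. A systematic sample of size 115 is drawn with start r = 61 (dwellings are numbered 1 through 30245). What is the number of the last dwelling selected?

30043

k = 30245/115 = 263
115th selection = r + (115−1)·k = 61 + 114×263 = 61 + 29982 = 30043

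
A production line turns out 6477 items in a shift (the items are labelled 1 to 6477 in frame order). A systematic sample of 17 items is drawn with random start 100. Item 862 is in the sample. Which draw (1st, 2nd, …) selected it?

k = 6477/17 = 381
position = (862 − 100)/381 + 1 = 762/381 + 1 = 2 + 1 = 3

3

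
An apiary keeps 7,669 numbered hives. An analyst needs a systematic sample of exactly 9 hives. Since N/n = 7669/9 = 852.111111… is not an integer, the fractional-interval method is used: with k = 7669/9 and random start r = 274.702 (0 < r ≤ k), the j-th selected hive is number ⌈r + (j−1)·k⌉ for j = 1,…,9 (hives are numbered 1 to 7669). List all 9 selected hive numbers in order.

275, 1127, 1979, 2832, 3684, 4536, 5388, 6240, 7092

j=1: r + 0k = 274.702 → ⌈·⌉ = 275
j=2: r + 1k = 1126.813111… → ⌈·⌉ = 1127
j=3: r + 2k = 1978.924222… → ⌈·⌉ = 1979
j=4: r + 3k = 2831.035333… → ⌈·⌉ = 2832
j=5: r + 4k = 3683.146444… → ⌈·⌉ = 3684
j=6: r + 5k = 4535.257555… → ⌈·⌉ = 4536
j=7: r + 6k = 5387.368666… → ⌈·⌉ = 5388
j=8: r + 7k = 6239.479777… → ⌈·⌉ = 6240
j=9: r + 8k = 7091.590888… → ⌈·⌉ = 7092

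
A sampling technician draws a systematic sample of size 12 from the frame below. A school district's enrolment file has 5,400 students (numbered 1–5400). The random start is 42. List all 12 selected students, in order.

42, 492, 942, 1392, 1842, 2292, 2742, 3192, 3642, 4092, 4542, 4992

k = N/n = 5400/12 = 450
student 1: 42
student 2: 42 + 450 = 492
student 3: 492 + 450 = 942
student 4: 942 + 450 = 1392
student 5: 1392 + 450 = 1842
student 6: 1842 + 450 = 2292
student 7: 2292 + 450 = 2742
student 8: 2742 + 450 = 3192
student 9: 3192 + 450 = 3642
student 10: 3642 + 450 = 4092
student 11: 4092 + 450 = 4542
student 12: 4542 + 450 = 4992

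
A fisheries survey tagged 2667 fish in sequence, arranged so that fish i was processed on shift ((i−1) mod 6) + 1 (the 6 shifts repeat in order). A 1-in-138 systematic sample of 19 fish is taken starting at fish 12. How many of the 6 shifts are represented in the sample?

1

Consecutive selections differ by k = 138, so their shift numbers differ by 138 mod 6 = 0.
gcd(138, 6) = 6, so the sample visits 6/6 = 1 distinct residues mod 6.
Start 12 is shift 6; the shifts hit are 6.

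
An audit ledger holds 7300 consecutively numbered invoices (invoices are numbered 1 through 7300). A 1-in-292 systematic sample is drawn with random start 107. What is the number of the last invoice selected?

7115

k = 292
25th selection = r + (25−1)·k = 107 + 24×292 = 107 + 7008 = 7115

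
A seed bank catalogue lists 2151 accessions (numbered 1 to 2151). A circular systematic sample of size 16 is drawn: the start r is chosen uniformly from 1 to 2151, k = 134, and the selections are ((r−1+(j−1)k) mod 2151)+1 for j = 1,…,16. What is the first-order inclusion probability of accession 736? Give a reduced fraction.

For each position j, as r ranges over 1…2151 the j-th selection hits every accession exactly once, so accession 736 is selected for exactly 16 of the 2151 starts.
Inclusion probability = 16/2151.

16/2151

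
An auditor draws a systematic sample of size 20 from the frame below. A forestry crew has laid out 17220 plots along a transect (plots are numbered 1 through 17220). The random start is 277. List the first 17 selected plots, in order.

277, 1138, 1999, 2860, 3721, 4582, 5443, 6304, 7165, 8026, 8887, 9748, 10609, 11470, 12331, 13192, 14053

k = N/n = 17220/20 = 861
plot 1: 277
plot 2: 277 + 861 = 1138
plot 3: 1138 + 861 = 1999
plot 4: 1999 + 861 = 2860
plot 5: 2860 + 861 = 3721
plot 6: 3721 + 861 = 4582
plot 7: 4582 + 861 = 5443
plot 8: 5443 + 861 = 6304
plot 9: 6304 + 861 = 7165
plot 10: 7165 + 861 = 8026
plot 11: 8026 + 861 = 8887
plot 12: 8887 + 861 = 9748
plot 13: 9748 + 861 = 10609
plot 14: 10609 + 861 = 11470
plot 15: 11470 + 861 = 12331
plot 16: 12331 + 861 = 13192
plot 17: 13192 + 861 = 14053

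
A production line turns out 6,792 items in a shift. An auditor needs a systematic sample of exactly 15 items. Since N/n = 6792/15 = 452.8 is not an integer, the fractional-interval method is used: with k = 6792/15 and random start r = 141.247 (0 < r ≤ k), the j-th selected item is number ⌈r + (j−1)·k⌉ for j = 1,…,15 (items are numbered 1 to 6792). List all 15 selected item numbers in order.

j=1: r + 0k = 141.247 → ⌈·⌉ = 142
j=2: r + 1k = 594.047 → ⌈·⌉ = 595
j=3: r + 2k = 1046.847 → ⌈·⌉ = 1047
j=4: r + 3k = 1499.647 → ⌈·⌉ = 1500
j=5: r + 4k = 1952.447 → ⌈·⌉ = 1953
j=6: r + 5k = 2405.247 → ⌈·⌉ = 2406
j=7: r + 6k = 2858.047 → ⌈·⌉ = 2859
j=8: r + 7k = 3310.847 → ⌈·⌉ = 3311
j=9: r + 8k = 3763.647 → ⌈·⌉ = 3764
j=10: r + 9k = 4216.447 → ⌈·⌉ = 4217
j=11: r + 10k = 4669.247 → ⌈·⌉ = 4670
j=12: r + 11k = 5122.047 → ⌈·⌉ = 5123
j=13: r + 12k = 5574.847 → ⌈·⌉ = 5575
j=14: r + 13k = 6027.647 → ⌈·⌉ = 6028
j=15: r + 14k = 6480.447 → ⌈·⌉ = 6481

142, 595, 1047, 1500, 1953, 2406, 2859, 3311, 3764, 4217, 4670, 5123, 5575, 6028, 6481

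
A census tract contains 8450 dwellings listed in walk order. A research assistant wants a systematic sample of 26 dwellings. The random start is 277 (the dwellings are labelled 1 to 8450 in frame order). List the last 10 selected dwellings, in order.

k = N/n = 8450/26 = 325
17th selection = 277 + 16×325 = 5477
18th: 5477 + 325 = 5802
19th: 5802 + 325 = 6127
20th: 6127 + 325 = 6452
21st: 6452 + 325 = 6777
22nd: 6777 + 325 = 7102
23rd: 7102 + 325 = 7427
24th: 7427 + 325 = 7752
25th: 7752 + 325 = 8077
26th: 8077 + 325 = 8402

5477, 5802, 6127, 6452, 6777, 7102, 7427, 7752, 8077, 8402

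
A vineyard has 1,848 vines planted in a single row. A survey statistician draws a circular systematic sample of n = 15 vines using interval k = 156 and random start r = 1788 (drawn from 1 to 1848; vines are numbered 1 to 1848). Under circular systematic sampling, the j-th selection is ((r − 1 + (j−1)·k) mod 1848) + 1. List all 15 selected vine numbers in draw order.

Selection 1: 1788
Selection 2: 1788 + 156 = 1944 → 1944 − 1848 = 96
Selection 3: 96 + 156 = 252
Selection 4: 252 + 156 = 408
Selection 5: 408 + 156 = 564
Selection 6: 564 + 156 = 720
Selection 7: 720 + 156 = 876
Selection 8: 876 + 156 = 1032
Selection 9: 1032 + 156 = 1188
Selection 10: 1188 + 156 = 1344
Selection 11: 1344 + 156 = 1500
Selection 12: 1500 + 156 = 1656
Selection 13: 1656 + 156 = 1812
Selection 14: 1812 + 156 = 1968 → 1968 − 1848 = 120
Selection 15: 120 + 156 = 276

1788, 96, 252, 408, 564, 720, 876, 1032, 1188, 1344, 1500, 1656, 1812, 120, 276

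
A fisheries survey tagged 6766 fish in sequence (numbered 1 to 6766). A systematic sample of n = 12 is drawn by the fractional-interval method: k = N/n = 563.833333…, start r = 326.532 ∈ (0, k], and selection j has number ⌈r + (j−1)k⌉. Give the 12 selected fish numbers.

327, 891, 1455, 2019, 2582, 3146, 3710, 4274, 4838, 5402, 5965, 6529

j=1: r + 0k = 326.532 → ⌈·⌉ = 327
j=2: r + 1k = 890.365333… → ⌈·⌉ = 891
j=3: r + 2k = 1454.198666… → ⌈·⌉ = 1455
j=4: r + 3k = 2018.032 → ⌈·⌉ = 2019
j=5: r + 4k = 2581.865333… → ⌈·⌉ = 2582
j=6: r + 5k = 3145.698666… → ⌈·⌉ = 3146
j=7: r + 6k = 3709.532 → ⌈·⌉ = 3710
j=8: r + 7k = 4273.365333… → ⌈·⌉ = 4274
j=9: r + 8k = 4837.198666… → ⌈·⌉ = 4838
j=10: r + 9k = 5401.032 → ⌈·⌉ = 5402
j=11: r + 10k = 5964.865333… → ⌈·⌉ = 5965
j=12: r + 11k = 6528.698666… → ⌈·⌉ = 6529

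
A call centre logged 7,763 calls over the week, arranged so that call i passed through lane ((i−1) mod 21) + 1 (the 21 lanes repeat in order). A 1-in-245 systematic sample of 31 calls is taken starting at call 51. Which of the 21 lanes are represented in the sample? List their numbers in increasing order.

2, 9, 16

Consecutive selections differ by k = 245, so their lane numbers differ by 245 mod 21 = 14.
gcd(245, 21) = 7, so the sample visits 21/7 = 3 distinct residues mod 21.
Start 51 is lane 9; the lanes hit are 2, 9, 16.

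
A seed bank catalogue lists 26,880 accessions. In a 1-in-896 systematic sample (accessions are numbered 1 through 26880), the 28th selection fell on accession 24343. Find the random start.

k = 896
r = 24343 − (28−1)×896 = 24343 − 24192 = 151

151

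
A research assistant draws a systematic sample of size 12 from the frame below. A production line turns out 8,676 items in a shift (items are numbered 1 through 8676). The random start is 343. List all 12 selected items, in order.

343, 1066, 1789, 2512, 3235, 3958, 4681, 5404, 6127, 6850, 7573, 8296

k = N/n = 8676/12 = 723
item 1: 343
item 2: 343 + 723 = 1066
item 3: 1066 + 723 = 1789
item 4: 1789 + 723 = 2512
item 5: 2512 + 723 = 3235
item 6: 3235 + 723 = 3958
item 7: 3958 + 723 = 4681
item 8: 4681 + 723 = 5404
item 9: 5404 + 723 = 6127
item 10: 6127 + 723 = 6850
item 11: 6850 + 723 = 7573
item 12: 7573 + 723 = 8296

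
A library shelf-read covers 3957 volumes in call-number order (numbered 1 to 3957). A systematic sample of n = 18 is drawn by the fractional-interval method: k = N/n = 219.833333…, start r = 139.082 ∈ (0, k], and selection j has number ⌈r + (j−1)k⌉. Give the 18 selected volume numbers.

140, 359, 579, 799, 1019, 1239, 1459, 1678, 1898, 2118, 2338, 2558, 2778, 2997, 3217, 3437, 3657, 3877

j=1: r + 0k = 139.082 → ⌈·⌉ = 140
j=2: r + 1k = 358.915333… → ⌈·⌉ = 359
j=3: r + 2k = 578.748666… → ⌈·⌉ = 579
j=4: r + 3k = 798.582 → ⌈·⌉ = 799
j=5: r + 4k = 1018.415333… → ⌈·⌉ = 1019
j=6: r + 5k = 1238.248666… → ⌈·⌉ = 1239
j=7: r + 6k = 1458.082 → ⌈·⌉ = 1459
j=8: r + 7k = 1677.915333… → ⌈·⌉ = 1678
j=9: r + 8k = 1897.748666… → ⌈·⌉ = 1898
j=10: r + 9k = 2117.582 → ⌈·⌉ = 2118
j=11: r + 10k = 2337.415333… → ⌈·⌉ = 2338
j=12: r + 11k = 2557.248666… → ⌈·⌉ = 2558
j=13: r + 12k = 2777.082 → ⌈·⌉ = 2778
j=14: r + 13k = 2996.915333… → ⌈·⌉ = 2997
j=15: r + 14k = 3216.748666… → ⌈·⌉ = 3217
j=16: r + 15k = 3436.582 → ⌈·⌉ = 3437
j=17: r + 16k = 3656.415333… → ⌈·⌉ = 3657
j=18: r + 17k = 3876.248666… → ⌈·⌉ = 3877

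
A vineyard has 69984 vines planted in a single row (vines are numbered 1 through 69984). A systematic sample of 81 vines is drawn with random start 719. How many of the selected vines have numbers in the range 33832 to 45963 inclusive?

k = 69984/81 = 864
First selection ≥ 33832: 719 + ⌈(33832−719)/864⌉·864 = 719 + 39×864 = 34415
Last selection ≤ 45963: 719 + ⌊(45963−719)/864⌋·864 = 719 + 52×864 = 45647
Count = 52 − 39 + 1 = 14

14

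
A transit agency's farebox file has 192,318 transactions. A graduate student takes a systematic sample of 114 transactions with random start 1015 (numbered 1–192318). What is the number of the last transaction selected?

k = 192318/114 = 1687
114th selection = r + (114−1)·k = 1015 + 113×1687 = 1015 + 190631 = 191646

191646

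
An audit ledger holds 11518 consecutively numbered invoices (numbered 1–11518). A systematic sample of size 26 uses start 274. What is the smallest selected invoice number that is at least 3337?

3375

k = 11518/26 = 443
Steps past start: ⌈(3337 − 274)/443⌉ = ⌈3063/443⌉ = 7
Selected invoice: 274 + 7×443 = 3375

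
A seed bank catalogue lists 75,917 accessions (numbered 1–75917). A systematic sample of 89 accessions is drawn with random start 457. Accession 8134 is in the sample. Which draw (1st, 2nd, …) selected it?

10

k = 75917/89 = 853
position = (8134 − 457)/853 + 1 = 7677/853 + 1 = 9 + 1 = 10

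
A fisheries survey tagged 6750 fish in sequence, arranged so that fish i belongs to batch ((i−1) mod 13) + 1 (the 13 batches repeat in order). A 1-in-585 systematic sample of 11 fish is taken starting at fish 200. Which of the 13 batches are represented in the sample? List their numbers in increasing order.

Consecutive selections differ by k = 585, so their batch numbers differ by 585 mod 13 = 0.
gcd(585, 13) = 13, so the sample visits 13/13 = 1 distinct residues mod 13.
Start 200 is batch 5; the batches hit are 5.

5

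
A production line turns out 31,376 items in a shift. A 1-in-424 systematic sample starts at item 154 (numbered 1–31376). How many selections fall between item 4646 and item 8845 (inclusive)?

10

k = 424
First selection ≥ 4646: 154 + ⌈(4646−154)/424⌉·424 = 154 + 11×424 = 4818
Last selection ≤ 8845: 154 + ⌊(8845−154)/424⌋·424 = 154 + 20×424 = 8634
Count = 20 − 11 + 1 = 10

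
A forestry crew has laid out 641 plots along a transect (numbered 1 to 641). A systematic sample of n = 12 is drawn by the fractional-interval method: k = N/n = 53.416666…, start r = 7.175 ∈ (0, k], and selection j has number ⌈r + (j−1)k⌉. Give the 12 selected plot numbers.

8, 61, 115, 168, 221, 275, 328, 382, 435, 488, 542, 595

j=1: r + 0k = 7.175 → ⌈·⌉ = 8
j=2: r + 1k = 60.591666… → ⌈·⌉ = 61
j=3: r + 2k = 114.008333… → ⌈·⌉ = 115
j=4: r + 3k = 167.425 → ⌈·⌉ = 168
j=5: r + 4k = 220.841666… → ⌈·⌉ = 221
j=6: r + 5k = 274.258333… → ⌈·⌉ = 275
j=7: r + 6k = 327.675 → ⌈·⌉ = 328
j=8: r + 7k = 381.091666… → ⌈·⌉ = 382
j=9: r + 8k = 434.508333… → ⌈·⌉ = 435
j=10: r + 9k = 487.925 → ⌈·⌉ = 488
j=11: r + 10k = 541.341666… → ⌈·⌉ = 542
j=12: r + 11k = 594.758333… → ⌈·⌉ = 595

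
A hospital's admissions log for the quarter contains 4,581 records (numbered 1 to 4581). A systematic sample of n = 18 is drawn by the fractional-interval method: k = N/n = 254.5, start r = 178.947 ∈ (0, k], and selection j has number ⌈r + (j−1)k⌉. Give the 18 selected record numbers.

179, 434, 688, 943, 1197, 1452, 1706, 1961, 2215, 2470, 2724, 2979, 3233, 3488, 3742, 3997, 4251, 4506

j=1: r + 0k = 178.947 → ⌈·⌉ = 179
j=2: r + 1k = 433.447 → ⌈·⌉ = 434
j=3: r + 2k = 687.947 → ⌈·⌉ = 688
j=4: r + 3k = 942.447 → ⌈·⌉ = 943
j=5: r + 4k = 1196.947 → ⌈·⌉ = 1197
j=6: r + 5k = 1451.447 → ⌈·⌉ = 1452
j=7: r + 6k = 1705.947 → ⌈·⌉ = 1706
j=8: r + 7k = 1960.447 → ⌈·⌉ = 1961
j=9: r + 8k = 2214.947 → ⌈·⌉ = 2215
j=10: r + 9k = 2469.447 → ⌈·⌉ = 2470
j=11: r + 10k = 2723.947 → ⌈·⌉ = 2724
j=12: r + 11k = 2978.447 → ⌈·⌉ = 2979
j=13: r + 12k = 3232.947 → ⌈·⌉ = 3233
j=14: r + 13k = 3487.447 → ⌈·⌉ = 3488
j=15: r + 14k = 3741.947 → ⌈·⌉ = 3742
j=16: r + 15k = 3996.447 → ⌈·⌉ = 3997
j=17: r + 16k = 4250.947 → ⌈·⌉ = 4251
j=18: r + 17k = 4505.447 → ⌈·⌉ = 4506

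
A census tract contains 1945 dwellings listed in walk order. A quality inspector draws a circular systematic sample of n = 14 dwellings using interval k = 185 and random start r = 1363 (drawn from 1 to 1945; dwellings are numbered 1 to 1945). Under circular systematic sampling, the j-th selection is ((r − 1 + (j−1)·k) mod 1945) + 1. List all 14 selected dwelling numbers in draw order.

Selection 1: 1363
Selection 2: 1363 + 185 = 1548
Selection 3: 1548 + 185 = 1733
Selection 4: 1733 + 185 = 1918
Selection 5: 1918 + 185 = 2103 → 2103 − 1945 = 158
Selection 6: 158 + 185 = 343
Selection 7: 343 + 185 = 528
Selection 8: 528 + 185 = 713
Selection 9: 713 + 185 = 898
Selection 10: 898 + 185 = 1083
Selection 11: 1083 + 185 = 1268
Selection 12: 1268 + 185 = 1453
Selection 13: 1453 + 185 = 1638
Selection 14: 1638 + 185 = 1823

1363, 1548, 1733, 1918, 158, 343, 528, 713, 898, 1083, 1268, 1453, 1638, 1823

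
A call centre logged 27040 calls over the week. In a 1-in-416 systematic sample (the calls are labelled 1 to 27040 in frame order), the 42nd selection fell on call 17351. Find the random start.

k = 416
r = 17351 − (42−1)×416 = 17351 − 17056 = 295

295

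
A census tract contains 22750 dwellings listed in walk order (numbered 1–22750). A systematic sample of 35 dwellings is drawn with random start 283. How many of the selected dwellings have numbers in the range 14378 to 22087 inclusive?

k = 22750/35 = 650
First selection ≥ 14378: 283 + ⌈(14378−283)/650⌉·650 = 283 + 22×650 = 14583
Last selection ≤ 22087: 283 + ⌊(22087−283)/650⌋·650 = 283 + 33×650 = 21733
Count = 33 − 22 + 1 = 12

12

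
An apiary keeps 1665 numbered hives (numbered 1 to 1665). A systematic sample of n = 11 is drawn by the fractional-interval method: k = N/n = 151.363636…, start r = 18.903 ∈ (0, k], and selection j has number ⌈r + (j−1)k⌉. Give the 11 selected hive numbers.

19, 171, 322, 473, 625, 776, 928, 1079, 1230, 1382, 1533

j=1: r + 0k = 18.903 → ⌈·⌉ = 19
j=2: r + 1k = 170.266636… → ⌈·⌉ = 171
j=3: r + 2k = 321.630272… → ⌈·⌉ = 322
j=4: r + 3k = 472.993909… → ⌈·⌉ = 473
j=5: r + 4k = 624.357545… → ⌈·⌉ = 625
j=6: r + 5k = 775.721181… → ⌈·⌉ = 776
j=7: r + 6k = 927.084818… → ⌈·⌉ = 928
j=8: r + 7k = 1078.448454… → ⌈·⌉ = 1079
j=9: r + 8k = 1229.812090… → ⌈·⌉ = 1230
j=10: r + 9k = 1381.175727… → ⌈·⌉ = 1382
j=11: r + 10k = 1532.539363… → ⌈·⌉ = 1533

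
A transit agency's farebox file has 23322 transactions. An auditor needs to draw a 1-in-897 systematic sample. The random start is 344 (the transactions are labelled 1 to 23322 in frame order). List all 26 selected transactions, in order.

344, 1241, 2138, 3035, 3932, 4829, 5726, 6623, 7520, 8417, 9314, 10211, 11108, 12005, 12902, 13799, 14696, 15593, 16490, 17387, 18284, 19181, 20078, 20975, 21872, 22769

transaction 1: 344
transaction 2: 344 + 897 = 1241
transaction 3: 1241 + 897 = 2138
transaction 4: 2138 + 897 = 3035
transaction 5: 3035 + 897 = 3932
transaction 6: 3932 + 897 = 4829
transaction 7: 4829 + 897 = 5726
transaction 8: 5726 + 897 = 6623
transaction 9: 6623 + 897 = 7520
transaction 10: 7520 + 897 = 8417
transaction 11: 8417 + 897 = 9314
transaction 12: 9314 + 897 = 10211
transaction 13: 10211 + 897 = 11108
transaction 14: 11108 + 897 = 12005
transaction 15: 12005 + 897 = 12902
transaction 16: 12902 + 897 = 13799
transaction 17: 13799 + 897 = 14696
transaction 18: 14696 + 897 = 15593
transaction 19: 15593 + 897 = 16490
transaction 20: 16490 + 897 = 17387
transaction 21: 17387 + 897 = 18284
transaction 22: 18284 + 897 = 19181
transaction 23: 19181 + 897 = 20078
transaction 24: 20078 + 897 = 20975
transaction 25: 20975 + 897 = 21872
transaction 26: 21872 + 897 = 22769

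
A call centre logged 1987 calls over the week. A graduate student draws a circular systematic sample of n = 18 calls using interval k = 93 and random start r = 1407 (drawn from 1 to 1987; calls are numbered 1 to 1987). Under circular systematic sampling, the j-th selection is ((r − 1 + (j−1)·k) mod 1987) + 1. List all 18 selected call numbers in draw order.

Selection 1: 1407
Selection 2: 1407 + 93 = 1500
Selection 3: 1500 + 93 = 1593
Selection 4: 1593 + 93 = 1686
Selection 5: 1686 + 93 = 1779
Selection 6: 1779 + 93 = 1872
Selection 7: 1872 + 93 = 1965
Selection 8: 1965 + 93 = 2058 → 2058 − 1987 = 71
Selection 9: 71 + 93 = 164
Selection 10: 164 + 93 = 257
Selection 11: 257 + 93 = 350
Selection 12: 350 + 93 = 443
Selection 13: 443 + 93 = 536
Selection 14: 536 + 93 = 629
Selection 15: 629 + 93 = 722
Selection 16: 722 + 93 = 815
Selection 17: 815 + 93 = 908
Selection 18: 908 + 93 = 1001

1407, 1500, 1593, 1686, 1779, 1872, 1965, 71, 164, 257, 350, 443, 536, 629, 722, 815, 908, 1001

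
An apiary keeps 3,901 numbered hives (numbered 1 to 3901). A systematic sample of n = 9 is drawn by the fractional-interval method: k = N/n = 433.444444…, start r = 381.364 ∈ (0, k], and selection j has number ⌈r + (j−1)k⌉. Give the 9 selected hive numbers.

j=1: r + 0k = 381.364 → ⌈·⌉ = 382
j=2: r + 1k = 814.808444… → ⌈·⌉ = 815
j=3: r + 2k = 1248.252888… → ⌈·⌉ = 1249
j=4: r + 3k = 1681.697333… → ⌈·⌉ = 1682
j=5: r + 4k = 2115.141777… → ⌈·⌉ = 2116
j=6: r + 5k = 2548.586222… → ⌈·⌉ = 2549
j=7: r + 6k = 2982.030666… → ⌈·⌉ = 2983
j=8: r + 7k = 3415.475111… → ⌈·⌉ = 3416
j=9: r + 8k = 3848.919555… → ⌈·⌉ = 3849

382, 815, 1249, 1682, 2116, 2549, 2983, 3416, 3849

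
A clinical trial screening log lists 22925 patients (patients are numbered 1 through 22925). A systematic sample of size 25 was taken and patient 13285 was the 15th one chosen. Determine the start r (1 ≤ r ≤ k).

k = 22925/25 = 917
r = 13285 − (15−1)×917 = 13285 − 12838 = 447

447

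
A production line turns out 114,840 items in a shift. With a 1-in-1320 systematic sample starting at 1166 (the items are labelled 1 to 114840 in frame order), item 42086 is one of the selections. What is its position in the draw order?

k = 1320
position = (42086 − 1166)/1320 + 1 = 40920/1320 + 1 = 31 + 1 = 32

32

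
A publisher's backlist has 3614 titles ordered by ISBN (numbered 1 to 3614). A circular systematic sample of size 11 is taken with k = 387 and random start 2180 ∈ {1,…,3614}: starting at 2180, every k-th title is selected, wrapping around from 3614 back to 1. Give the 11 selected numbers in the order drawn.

Selection 1: 2180
Selection 2: 2180 + 387 = 2567
Selection 3: 2567 + 387 = 2954
Selection 4: 2954 + 387 = 3341
Selection 5: 3341 + 387 = 3728 → 3728 − 3614 = 114
Selection 6: 114 + 387 = 501
Selection 7: 501 + 387 = 888
Selection 8: 888 + 387 = 1275
Selection 9: 1275 + 387 = 1662
Selection 10: 1662 + 387 = 2049
Selection 11: 2049 + 387 = 2436

2180, 2567, 2954, 3341, 114, 501, 888, 1275, 1662, 2049, 2436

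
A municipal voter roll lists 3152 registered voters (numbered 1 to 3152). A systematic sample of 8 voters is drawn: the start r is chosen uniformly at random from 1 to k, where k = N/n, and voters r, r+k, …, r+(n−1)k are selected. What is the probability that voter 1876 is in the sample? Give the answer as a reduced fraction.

k = 3152/8 = 394.
Voter 1876 is selected iff r ≡ 1876 (mod 394); exactly one such r in {1,…,394}.
Inclusion probability = 1/394.

1/394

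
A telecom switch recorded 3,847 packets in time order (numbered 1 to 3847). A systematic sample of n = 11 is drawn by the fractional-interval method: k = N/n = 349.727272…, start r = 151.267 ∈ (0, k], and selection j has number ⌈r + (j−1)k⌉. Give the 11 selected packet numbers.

j=1: r + 0k = 151.267 → ⌈·⌉ = 152
j=2: r + 1k = 500.994272… → ⌈·⌉ = 501
j=3: r + 2k = 850.721545… → ⌈·⌉ = 851
j=4: r + 3k = 1200.448818… → ⌈·⌉ = 1201
j=5: r + 4k = 1550.176090… → ⌈·⌉ = 1551
j=6: r + 5k = 1899.903363… → ⌈·⌉ = 1900
j=7: r + 6k = 2249.630636… → ⌈·⌉ = 2250
j=8: r + 7k = 2599.357909… → ⌈·⌉ = 2600
j=9: r + 8k = 2949.085181… → ⌈·⌉ = 2950
j=10: r + 9k = 3298.812454… → ⌈·⌉ = 3299
j=11: r + 10k = 3648.539727… → ⌈·⌉ = 3649

152, 501, 851, 1201, 1551, 1900, 2250, 2600, 2950, 3299, 3649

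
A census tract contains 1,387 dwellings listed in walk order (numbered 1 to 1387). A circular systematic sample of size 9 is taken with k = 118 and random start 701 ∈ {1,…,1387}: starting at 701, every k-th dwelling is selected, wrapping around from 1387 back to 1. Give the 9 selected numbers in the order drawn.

Selection 1: 701
Selection 2: 701 + 118 = 819
Selection 3: 819 + 118 = 937
Selection 4: 937 + 118 = 1055
Selection 5: 1055 + 118 = 1173
Selection 6: 1173 + 118 = 1291
Selection 7: 1291 + 118 = 1409 → 1409 − 1387 = 22
Selection 8: 22 + 118 = 140
Selection 9: 140 + 118 = 258

701, 819, 937, 1055, 1173, 1291, 22, 140, 258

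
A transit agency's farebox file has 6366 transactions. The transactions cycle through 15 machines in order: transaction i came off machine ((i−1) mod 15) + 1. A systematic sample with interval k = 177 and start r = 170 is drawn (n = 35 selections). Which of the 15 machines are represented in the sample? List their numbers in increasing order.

2, 5, 8, 11, 14

Consecutive selections differ by k = 177, so their machine numbers differ by 177 mod 15 = 12.
gcd(177, 15) = 3, so the sample visits 15/3 = 5 distinct residues mod 15.
Start 170 is machine 5; the machines hit are 2, 5, 8, 11, 14.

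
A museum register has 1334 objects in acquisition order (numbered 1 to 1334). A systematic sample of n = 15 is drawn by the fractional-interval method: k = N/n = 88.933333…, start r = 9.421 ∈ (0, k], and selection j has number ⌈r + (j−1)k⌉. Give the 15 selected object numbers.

j=1: r + 0k = 9.421 → ⌈·⌉ = 10
j=2: r + 1k = 98.354333… → ⌈·⌉ = 99
j=3: r + 2k = 187.287666… → ⌈·⌉ = 188
j=4: r + 3k = 276.221 → ⌈·⌉ = 277
j=5: r + 4k = 365.154333… → ⌈·⌉ = 366
j=6: r + 5k = 454.087666… → ⌈·⌉ = 455
j=7: r + 6k = 543.021 → ⌈·⌉ = 544
j=8: r + 7k = 631.954333… → ⌈·⌉ = 632
j=9: r + 8k = 720.887666… → ⌈·⌉ = 721
j=10: r + 9k = 809.821 → ⌈·⌉ = 810
j=11: r + 10k = 898.754333… → ⌈·⌉ = 899
j=12: r + 11k = 987.687666… → ⌈·⌉ = 988
j=13: r + 12k = 1076.621 → ⌈·⌉ = 1077
j=14: r + 13k = 1165.554333… → ⌈·⌉ = 1166
j=15: r + 14k = 1254.487666… → ⌈·⌉ = 1255

10, 99, 188, 277, 366, 455, 544, 632, 721, 810, 899, 988, 1077, 1166, 1255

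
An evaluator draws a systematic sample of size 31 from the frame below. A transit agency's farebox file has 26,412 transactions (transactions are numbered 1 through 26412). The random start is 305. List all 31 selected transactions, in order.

305, 1157, 2009, 2861, 3713, 4565, 5417, 6269, 7121, 7973, 8825, 9677, 10529, 11381, 12233, 13085, 13937, 14789, 15641, 16493, 17345, 18197, 19049, 19901, 20753, 21605, 22457, 23309, 24161, 25013, 25865

k = N/n = 26412/31 = 852
transaction 1: 305
transaction 2: 305 + 852 = 1157
transaction 3: 1157 + 852 = 2009
transaction 4: 2009 + 852 = 2861
transaction 5: 2861 + 852 = 3713
transaction 6: 3713 + 852 = 4565
transaction 7: 4565 + 852 = 5417
transaction 8: 5417 + 852 = 6269
transaction 9: 6269 + 852 = 7121
transaction 10: 7121 + 852 = 7973
transaction 11: 7973 + 852 = 8825
transaction 12: 8825 + 852 = 9677
transaction 13: 9677 + 852 = 10529
transaction 14: 10529 + 852 = 11381
transaction 15: 11381 + 852 = 12233
transaction 16: 12233 + 852 = 13085
transaction 17: 13085 + 852 = 13937
transaction 18: 13937 + 852 = 14789
transaction 19: 14789 + 852 = 15641
transaction 20: 15641 + 852 = 16493
transaction 21: 16493 + 852 = 17345
transaction 22: 17345 + 852 = 18197
transaction 23: 18197 + 852 = 19049
transaction 24: 19049 + 852 = 19901
transaction 25: 19901 + 852 = 20753
transaction 26: 20753 + 852 = 21605
transaction 27: 21605 + 852 = 22457
transaction 28: 22457 + 852 = 23309
transaction 29: 23309 + 852 = 24161
transaction 30: 24161 + 852 = 25013
transaction 31: 25013 + 852 = 25865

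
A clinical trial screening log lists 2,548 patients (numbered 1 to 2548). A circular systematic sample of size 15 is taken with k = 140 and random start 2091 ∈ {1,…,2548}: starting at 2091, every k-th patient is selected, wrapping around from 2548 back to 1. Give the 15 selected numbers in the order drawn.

2091, 2231, 2371, 2511, 103, 243, 383, 523, 663, 803, 943, 1083, 1223, 1363, 1503

Selection 1: 2091
Selection 2: 2091 + 140 = 2231
Selection 3: 2231 + 140 = 2371
Selection 4: 2371 + 140 = 2511
Selection 5: 2511 + 140 = 2651 → 2651 − 2548 = 103
Selection 6: 103 + 140 = 243
Selection 7: 243 + 140 = 383
Selection 8: 383 + 140 = 523
Selection 9: 523 + 140 = 663
Selection 10: 663 + 140 = 803
Selection 11: 803 + 140 = 943
Selection 12: 943 + 140 = 1083
Selection 13: 1083 + 140 = 1223
Selection 14: 1223 + 140 = 1363
Selection 15: 1363 + 140 = 1503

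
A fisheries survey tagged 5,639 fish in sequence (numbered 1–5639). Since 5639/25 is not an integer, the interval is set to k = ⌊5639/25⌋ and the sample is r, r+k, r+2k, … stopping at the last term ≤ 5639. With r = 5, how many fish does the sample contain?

k = ⌊5639/25⌋ = 225
Achieved size = ⌊(5639 − 5)/225⌋ + 1 = ⌊5634/225⌋ + 1 = 25 + 1 = 26
(last selection: 5 + 25×225 = 5630 ≤ 5639; next would be 5855 > 5639)

26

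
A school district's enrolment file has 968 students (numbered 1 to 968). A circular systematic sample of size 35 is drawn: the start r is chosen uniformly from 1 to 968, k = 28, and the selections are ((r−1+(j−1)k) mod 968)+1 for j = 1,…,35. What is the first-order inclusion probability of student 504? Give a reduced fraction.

For each position j, as r ranges over 1…968 the j-th selection hits every student exactly once, so student 504 is selected for exactly 35 of the 968 starts.
Inclusion probability = 35/968.

35/968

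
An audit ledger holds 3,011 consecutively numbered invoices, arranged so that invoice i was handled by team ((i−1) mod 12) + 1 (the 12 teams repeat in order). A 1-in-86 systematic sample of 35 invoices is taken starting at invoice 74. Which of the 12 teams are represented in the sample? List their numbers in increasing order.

Consecutive selections differ by k = 86, so their team numbers differ by 86 mod 12 = 2.
gcd(86, 12) = 2, so the sample visits 12/2 = 6 distinct residues mod 12.
Start 74 is team 2; the teams hit are 2, 4, 6, 8, 10, 12.

2, 4, 6, 8, 10, 12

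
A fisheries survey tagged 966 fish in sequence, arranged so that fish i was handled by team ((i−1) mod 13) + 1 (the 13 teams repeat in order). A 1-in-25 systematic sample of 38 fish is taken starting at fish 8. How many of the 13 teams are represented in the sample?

13

Consecutive selections differ by k = 25, so their team numbers differ by 25 mod 13 = 12.
gcd(25, 13) = 1, so the sample visits 13/1 = 13 distinct residues mod 13.
Start 8 is team 8; the teams hit are 1, 2, 3, 4, 5, 6, 7, 8, 9, 10, 11, 12, 13.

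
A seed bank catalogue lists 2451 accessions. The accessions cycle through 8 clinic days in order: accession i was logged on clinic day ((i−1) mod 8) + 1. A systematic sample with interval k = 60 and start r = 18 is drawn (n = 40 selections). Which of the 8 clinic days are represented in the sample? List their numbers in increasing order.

Consecutive selections differ by k = 60, so their clinic day numbers differ by 60 mod 8 = 4.
gcd(60, 8) = 4, so the sample visits 8/4 = 2 distinct residues mod 8.
Start 18 is clinic day 2; the clinic days hit are 2, 6.

2, 6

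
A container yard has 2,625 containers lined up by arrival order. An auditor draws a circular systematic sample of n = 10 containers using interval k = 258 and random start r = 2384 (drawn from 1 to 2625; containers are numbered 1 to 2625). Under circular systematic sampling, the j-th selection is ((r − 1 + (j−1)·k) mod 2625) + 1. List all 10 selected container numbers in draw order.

Selection 1: 2384
Selection 2: 2384 + 258 = 2642 → 2642 − 2625 = 17
Selection 3: 17 + 258 = 275
Selection 4: 275 + 258 = 533
Selection 5: 533 + 258 = 791
Selection 6: 791 + 258 = 1049
Selection 7: 1049 + 258 = 1307
Selection 8: 1307 + 258 = 1565
Selection 9: 1565 + 258 = 1823
Selection 10: 1823 + 258 = 2081

2384, 17, 275, 533, 791, 1049, 1307, 1565, 1823, 2081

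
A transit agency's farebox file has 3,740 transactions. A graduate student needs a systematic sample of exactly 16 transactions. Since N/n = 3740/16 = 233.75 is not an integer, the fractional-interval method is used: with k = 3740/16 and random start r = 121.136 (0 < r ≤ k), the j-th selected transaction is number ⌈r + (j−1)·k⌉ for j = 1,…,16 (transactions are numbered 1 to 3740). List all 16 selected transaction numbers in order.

122, 355, 589, 823, 1057, 1290, 1524, 1758, 1992, 2225, 2459, 2693, 2927, 3160, 3394, 3628

j=1: r + 0k = 121.136 → ⌈·⌉ = 122
j=2: r + 1k = 354.886 → ⌈·⌉ = 355
j=3: r + 2k = 588.636 → ⌈·⌉ = 589
j=4: r + 3k = 822.386 → ⌈·⌉ = 823
j=5: r + 4k = 1056.136 → ⌈·⌉ = 1057
j=6: r + 5k = 1289.886 → ⌈·⌉ = 1290
j=7: r + 6k = 1523.636 → ⌈·⌉ = 1524
j=8: r + 7k = 1757.386 → ⌈·⌉ = 1758
j=9: r + 8k = 1991.136 → ⌈·⌉ = 1992
j=10: r + 9k = 2224.886 → ⌈·⌉ = 2225
j=11: r + 10k = 2458.636 → ⌈·⌉ = 2459
j=12: r + 11k = 2692.386 → ⌈·⌉ = 2693
j=13: r + 12k = 2926.136 → ⌈·⌉ = 2927
j=14: r + 13k = 3159.886 → ⌈·⌉ = 3160
j=15: r + 14k = 3393.636 → ⌈·⌉ = 3394
j=16: r + 15k = 3627.386 → ⌈·⌉ = 3628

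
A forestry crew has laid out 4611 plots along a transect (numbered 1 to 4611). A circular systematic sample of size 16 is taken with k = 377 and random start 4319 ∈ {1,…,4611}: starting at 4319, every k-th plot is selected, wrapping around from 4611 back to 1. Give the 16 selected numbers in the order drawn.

Selection 1: 4319
Selection 2: 4319 + 377 = 4696 → 4696 − 4611 = 85
Selection 3: 85 + 377 = 462
Selection 4: 462 + 377 = 839
Selection 5: 839 + 377 = 1216
Selection 6: 1216 + 377 = 1593
Selection 7: 1593 + 377 = 1970
Selection 8: 1970 + 377 = 2347
Selection 9: 2347 + 377 = 2724
Selection 10: 2724 + 377 = 3101
Selection 11: 3101 + 377 = 3478
Selection 12: 3478 + 377 = 3855
Selection 13: 3855 + 377 = 4232
Selection 14: 4232 + 377 = 4609
Selection 15: 4609 + 377 = 4986 → 4986 − 4611 = 375
Selection 16: 375 + 377 = 752

4319, 85, 462, 839, 1216, 1593, 1970, 2347, 2724, 3101, 3478, 3855, 4232, 4609, 375, 752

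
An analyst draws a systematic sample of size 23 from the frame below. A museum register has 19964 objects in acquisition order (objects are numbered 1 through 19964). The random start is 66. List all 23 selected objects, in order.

66, 934, 1802, 2670, 3538, 4406, 5274, 6142, 7010, 7878, 8746, 9614, 10482, 11350, 12218, 13086, 13954, 14822, 15690, 16558, 17426, 18294, 19162

k = N/n = 19964/23 = 868
object 1: 66
object 2: 66 + 868 = 934
object 3: 934 + 868 = 1802
object 4: 1802 + 868 = 2670
object 5: 2670 + 868 = 3538
object 6: 3538 + 868 = 4406
object 7: 4406 + 868 = 5274
object 8: 5274 + 868 = 6142
object 9: 6142 + 868 = 7010
object 10: 7010 + 868 = 7878
object 11: 7878 + 868 = 8746
object 12: 8746 + 868 = 9614
object 13: 9614 + 868 = 10482
object 14: 10482 + 868 = 11350
object 15: 11350 + 868 = 12218
object 16: 12218 + 868 = 13086
object 17: 13086 + 868 = 13954
object 18: 13954 + 868 = 14822
object 19: 14822 + 868 = 15690
object 20: 15690 + 868 = 16558
object 21: 16558 + 868 = 17426
object 22: 17426 + 868 = 18294
object 23: 18294 + 868 = 19162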